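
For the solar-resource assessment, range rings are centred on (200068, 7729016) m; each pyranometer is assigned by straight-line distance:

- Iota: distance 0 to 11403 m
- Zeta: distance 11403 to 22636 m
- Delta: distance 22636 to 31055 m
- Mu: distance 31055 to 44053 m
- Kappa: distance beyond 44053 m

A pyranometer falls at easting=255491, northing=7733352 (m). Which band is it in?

Kappa

Distance = √((255491−200068)² + (7733352−7729016)²) = √(3071708929.000 + 18800896.000) = 55592.354 m.
44053 ≤ 55592.354 < ∞ → Kappa.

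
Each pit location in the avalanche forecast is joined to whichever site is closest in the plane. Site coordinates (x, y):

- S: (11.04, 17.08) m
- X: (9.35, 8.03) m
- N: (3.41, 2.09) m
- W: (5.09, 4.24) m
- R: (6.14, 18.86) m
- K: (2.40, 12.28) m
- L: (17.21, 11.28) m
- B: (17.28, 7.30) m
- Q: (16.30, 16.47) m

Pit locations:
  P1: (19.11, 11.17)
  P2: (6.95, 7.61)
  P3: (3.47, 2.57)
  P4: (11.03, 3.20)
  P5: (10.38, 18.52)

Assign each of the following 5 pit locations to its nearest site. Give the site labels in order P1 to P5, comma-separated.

P1 → L (d²=3.62)
P2 → X (d²=5.94)
P3 → N (d²=0.23)
P4 → X (d²=26.15)
P5 → S (d²=2.51)

L, X, N, X, S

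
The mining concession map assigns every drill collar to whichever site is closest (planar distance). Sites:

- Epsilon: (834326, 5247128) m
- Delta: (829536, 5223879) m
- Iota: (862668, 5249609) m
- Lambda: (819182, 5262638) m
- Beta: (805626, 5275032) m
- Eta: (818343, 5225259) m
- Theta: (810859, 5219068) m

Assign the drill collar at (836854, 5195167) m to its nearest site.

Squared distances to each site:
Epsilon: 2706336305.000; Delta: 877932068.000; Iota: 3630293960.000; Lambda: 4864635425.000; Beta: 7353606209.000; Eta: 1248185585.000; Theta: 1246997826.000.
Minimum at Delta.

Delta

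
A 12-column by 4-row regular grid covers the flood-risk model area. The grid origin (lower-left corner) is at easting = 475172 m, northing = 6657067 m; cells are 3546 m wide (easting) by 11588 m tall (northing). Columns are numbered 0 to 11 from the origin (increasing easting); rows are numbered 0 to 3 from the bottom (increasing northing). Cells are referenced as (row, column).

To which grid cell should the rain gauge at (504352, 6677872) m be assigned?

(1, 8)

Column index: ⌊(504352 − 475172) / 3546⌋ = ⌊8.229⌋ = 8
Row offset from origin: ⌊(6677872 − 6657067) / 11588⌋ = ⌊1.795⌋ = 1 → row 1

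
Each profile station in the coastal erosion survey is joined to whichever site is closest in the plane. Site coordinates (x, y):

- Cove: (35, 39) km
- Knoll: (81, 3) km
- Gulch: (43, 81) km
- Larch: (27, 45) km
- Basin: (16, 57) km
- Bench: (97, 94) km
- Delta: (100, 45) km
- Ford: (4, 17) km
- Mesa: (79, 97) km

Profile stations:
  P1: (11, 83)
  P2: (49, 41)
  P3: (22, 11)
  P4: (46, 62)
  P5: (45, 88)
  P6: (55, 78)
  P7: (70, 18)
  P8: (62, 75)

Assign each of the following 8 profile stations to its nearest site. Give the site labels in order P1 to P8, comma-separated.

Basin, Cove, Ford, Gulch, Gulch, Gulch, Knoll, Gulch

P1 → Basin (d²=701.00)
P2 → Cove (d²=200.00)
P3 → Ford (d²=360.00)
P4 → Gulch (d²=370.00)
P5 → Gulch (d²=53.00)
P6 → Gulch (d²=153.00)
P7 → Knoll (d²=346.00)
P8 → Gulch (d²=397.00)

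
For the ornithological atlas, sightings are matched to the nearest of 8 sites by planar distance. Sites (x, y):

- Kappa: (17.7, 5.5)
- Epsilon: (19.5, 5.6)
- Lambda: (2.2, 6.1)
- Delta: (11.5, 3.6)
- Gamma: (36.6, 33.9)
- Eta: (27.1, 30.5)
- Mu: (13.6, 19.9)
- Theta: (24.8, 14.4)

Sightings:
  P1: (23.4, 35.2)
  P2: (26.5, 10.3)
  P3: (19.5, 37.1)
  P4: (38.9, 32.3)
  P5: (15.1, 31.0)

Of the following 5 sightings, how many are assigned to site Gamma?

1

P1 → Eta
P2 → Theta
P3 → Eta
P4 → Gamma
P5 → Mu
1 of the 5 goes to Gamma.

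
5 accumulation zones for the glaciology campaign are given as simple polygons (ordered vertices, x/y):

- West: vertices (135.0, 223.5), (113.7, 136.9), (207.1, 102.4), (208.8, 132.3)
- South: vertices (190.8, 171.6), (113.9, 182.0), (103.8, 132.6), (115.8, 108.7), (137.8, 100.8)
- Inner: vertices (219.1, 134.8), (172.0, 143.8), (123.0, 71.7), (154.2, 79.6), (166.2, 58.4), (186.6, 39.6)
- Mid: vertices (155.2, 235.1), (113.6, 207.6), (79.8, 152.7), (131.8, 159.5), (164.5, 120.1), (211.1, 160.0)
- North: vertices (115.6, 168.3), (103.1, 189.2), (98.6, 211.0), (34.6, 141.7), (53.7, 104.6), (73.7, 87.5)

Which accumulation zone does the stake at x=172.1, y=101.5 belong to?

Cast a ray rightward from (172.1, 101.5). For each polygon, the edges (by vertex number in listed order) whose endpoints lie on opposite sides of y = 101.5, where each meets that height, and whether that is right or left of the point:
West: no edge straddles that height → 0 crossings.
South: 4–5 at x≈135.85 (left), 5–1 at x≈138.32 (left) → 0 crossings.
Inner: 2–3 at x≈143.25 (left), 6–1 at x≈207.73 (right) → 1 crossing.
Mid: no edge straddles that height → 0 crossings.
North: 5–6 at x≈57.33 (left), 6–1 at x≈80.96 (left) → 0 crossings.
Only Inner has an odd count, so the point is inside Inner.

Inner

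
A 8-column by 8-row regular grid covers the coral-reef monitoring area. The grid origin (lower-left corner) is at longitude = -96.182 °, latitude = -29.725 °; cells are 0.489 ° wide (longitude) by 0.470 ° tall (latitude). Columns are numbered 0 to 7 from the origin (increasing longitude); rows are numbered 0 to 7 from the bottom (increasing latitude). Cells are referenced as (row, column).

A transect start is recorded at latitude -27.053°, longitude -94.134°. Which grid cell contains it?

Column index: ⌊(-94.134 − -96.182) / 0.489⌋ = ⌊4.188⌋ = 4
Row offset from origin: ⌊(-27.053 − -29.725) / 0.470⌋ = ⌊5.685⌋ = 5 → row 5

(5, 4)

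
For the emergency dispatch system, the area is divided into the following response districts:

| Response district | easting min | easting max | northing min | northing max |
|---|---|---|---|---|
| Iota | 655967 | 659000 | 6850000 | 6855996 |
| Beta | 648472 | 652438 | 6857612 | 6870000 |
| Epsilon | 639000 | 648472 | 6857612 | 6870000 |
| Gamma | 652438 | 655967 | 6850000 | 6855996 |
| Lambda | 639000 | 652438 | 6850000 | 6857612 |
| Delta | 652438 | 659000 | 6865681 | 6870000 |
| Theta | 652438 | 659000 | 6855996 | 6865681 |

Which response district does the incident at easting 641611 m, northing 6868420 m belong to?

Epsilon

The point has easting = 641611 and northing = 6868420.
Only Epsilon satisfies 639000 ≤ easting ≤ 648472 and 6857612 ≤ northing ≤ 6870000.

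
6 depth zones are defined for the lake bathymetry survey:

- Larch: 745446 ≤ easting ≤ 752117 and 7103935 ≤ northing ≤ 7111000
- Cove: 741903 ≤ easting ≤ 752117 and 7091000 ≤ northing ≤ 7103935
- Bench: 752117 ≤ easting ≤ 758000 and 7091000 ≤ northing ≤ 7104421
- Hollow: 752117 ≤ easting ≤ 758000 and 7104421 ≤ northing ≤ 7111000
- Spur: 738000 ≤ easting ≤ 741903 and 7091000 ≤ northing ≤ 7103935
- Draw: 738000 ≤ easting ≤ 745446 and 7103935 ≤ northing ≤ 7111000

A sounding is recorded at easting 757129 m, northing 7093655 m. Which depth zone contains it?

The point has easting = 757129 and northing = 7093655.
Only Bench satisfies 752117 ≤ easting ≤ 758000 and 7091000 ≤ northing ≤ 7104421.

Bench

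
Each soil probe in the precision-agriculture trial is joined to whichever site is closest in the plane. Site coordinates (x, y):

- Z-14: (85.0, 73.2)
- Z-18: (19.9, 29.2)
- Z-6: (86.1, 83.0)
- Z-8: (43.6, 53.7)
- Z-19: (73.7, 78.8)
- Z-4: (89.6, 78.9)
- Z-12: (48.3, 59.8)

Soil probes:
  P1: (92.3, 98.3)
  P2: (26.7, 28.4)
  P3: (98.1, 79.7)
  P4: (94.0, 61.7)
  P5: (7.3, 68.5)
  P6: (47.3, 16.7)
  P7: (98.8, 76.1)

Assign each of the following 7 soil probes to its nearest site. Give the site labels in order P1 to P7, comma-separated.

Z-6, Z-18, Z-4, Z-14, Z-8, Z-18, Z-4

P1 → Z-6 (d²=272.53)
P2 → Z-18 (d²=46.88)
P3 → Z-4 (d²=72.89)
P4 → Z-14 (d²=213.25)
P5 → Z-8 (d²=1536.73)
P6 → Z-18 (d²=907.01)
P7 → Z-4 (d²=92.48)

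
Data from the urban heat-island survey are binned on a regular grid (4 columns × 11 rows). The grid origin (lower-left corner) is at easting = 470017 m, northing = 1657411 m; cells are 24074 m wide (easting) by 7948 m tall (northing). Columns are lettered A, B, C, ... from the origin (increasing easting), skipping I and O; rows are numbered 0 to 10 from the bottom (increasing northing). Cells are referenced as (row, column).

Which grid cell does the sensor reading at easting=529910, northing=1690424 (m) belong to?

Column index: ⌊(529910 − 470017) / 24074⌋ = ⌊2.488⌋ = 2 → column C
Row offset from origin: ⌊(1690424 − 1657411) / 7948⌋ = ⌊4.154⌋ = 4 → row 4

(4, C)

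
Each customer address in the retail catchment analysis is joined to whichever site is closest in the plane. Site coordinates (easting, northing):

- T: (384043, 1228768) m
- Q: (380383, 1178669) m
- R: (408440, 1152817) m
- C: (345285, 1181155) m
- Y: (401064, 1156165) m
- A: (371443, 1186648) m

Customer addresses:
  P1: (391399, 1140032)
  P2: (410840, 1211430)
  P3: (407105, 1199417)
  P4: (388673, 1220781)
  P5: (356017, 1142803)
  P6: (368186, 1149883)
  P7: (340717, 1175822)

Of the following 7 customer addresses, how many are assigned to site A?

0

P1 → Y
P2 → T
P3 → Q
P4 → T
P5 → C
P6 → Q
P7 → C
0 of the 7 go to A.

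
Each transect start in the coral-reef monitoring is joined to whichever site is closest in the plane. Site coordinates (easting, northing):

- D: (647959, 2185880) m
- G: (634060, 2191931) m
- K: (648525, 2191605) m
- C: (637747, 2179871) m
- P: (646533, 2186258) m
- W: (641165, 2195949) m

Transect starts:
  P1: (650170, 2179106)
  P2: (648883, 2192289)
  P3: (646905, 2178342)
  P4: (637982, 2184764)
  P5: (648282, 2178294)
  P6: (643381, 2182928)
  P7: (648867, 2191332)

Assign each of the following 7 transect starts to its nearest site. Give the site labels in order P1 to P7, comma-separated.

D, K, D, C, D, P, K

P1 → D (d²=50775597.00)
P2 → K (d²=596020.00)
P3 → D (d²=57932360.00)
P4 → C (d²=23996674.00)
P5 → D (d²=57651725.00)
P6 → P (d²=21024004.00)
P7 → K (d²=191493.00)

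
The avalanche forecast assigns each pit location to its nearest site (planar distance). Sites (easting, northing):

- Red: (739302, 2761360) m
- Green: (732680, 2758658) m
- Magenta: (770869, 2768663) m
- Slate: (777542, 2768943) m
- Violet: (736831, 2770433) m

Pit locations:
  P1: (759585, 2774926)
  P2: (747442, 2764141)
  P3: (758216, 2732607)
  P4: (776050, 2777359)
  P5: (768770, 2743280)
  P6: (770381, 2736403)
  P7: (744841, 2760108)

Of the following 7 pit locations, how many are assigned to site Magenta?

P1 → Magenta
P2 → Red
P3 → Red
P4 → Slate
P5 → Magenta
P6 → Magenta
P7 → Red
3 of the 7 go to Magenta.

3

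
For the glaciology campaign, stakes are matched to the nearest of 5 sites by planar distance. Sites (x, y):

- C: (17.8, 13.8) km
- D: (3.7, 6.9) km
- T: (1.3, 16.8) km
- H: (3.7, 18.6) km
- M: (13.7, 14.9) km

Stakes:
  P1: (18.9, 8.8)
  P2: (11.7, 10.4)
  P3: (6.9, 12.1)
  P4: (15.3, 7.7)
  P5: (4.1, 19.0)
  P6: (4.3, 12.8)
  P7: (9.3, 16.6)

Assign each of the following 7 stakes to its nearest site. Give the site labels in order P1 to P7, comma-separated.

C, M, D, C, H, T, M

P1 → C (d²=26.21)
P2 → M (d²=24.25)
P3 → D (d²=37.28)
P4 → C (d²=43.46)
P5 → H (d²=0.32)
P6 → T (d²=25.00)
P7 → M (d²=22.25)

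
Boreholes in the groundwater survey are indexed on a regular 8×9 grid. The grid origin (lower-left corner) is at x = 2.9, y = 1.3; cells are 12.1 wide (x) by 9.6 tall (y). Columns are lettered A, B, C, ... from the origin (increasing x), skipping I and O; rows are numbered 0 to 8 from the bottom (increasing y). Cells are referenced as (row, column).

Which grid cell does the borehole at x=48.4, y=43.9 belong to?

Column index: ⌊(48.4 − 2.9) / 12.1⌋ = ⌊3.760⌋ = 3 → column D
Row offset from origin: ⌊(43.9 − 1.3) / 9.6⌋ = ⌊4.438⌋ = 4 → row 4

(4, D)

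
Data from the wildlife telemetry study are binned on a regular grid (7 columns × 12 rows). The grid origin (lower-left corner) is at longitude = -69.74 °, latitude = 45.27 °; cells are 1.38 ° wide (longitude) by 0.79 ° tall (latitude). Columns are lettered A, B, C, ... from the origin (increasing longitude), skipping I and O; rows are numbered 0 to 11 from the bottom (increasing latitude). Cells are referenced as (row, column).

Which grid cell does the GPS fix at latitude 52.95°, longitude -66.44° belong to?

(9, C)

Column index: ⌊(-66.44 − -69.74) / 1.38⌋ = ⌊2.391⌋ = 2 → column C
Row offset from origin: ⌊(52.95 − 45.27) / 0.79⌋ = ⌊9.722⌋ = 9 → row 9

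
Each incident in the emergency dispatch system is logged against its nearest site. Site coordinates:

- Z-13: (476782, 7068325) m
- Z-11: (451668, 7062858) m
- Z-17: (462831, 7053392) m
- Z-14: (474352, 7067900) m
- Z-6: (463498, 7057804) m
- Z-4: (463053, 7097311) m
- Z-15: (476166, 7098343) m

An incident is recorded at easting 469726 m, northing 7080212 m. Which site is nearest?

Squared distances to each site:
Z-13: 191087905.000; Z-11: 627252680.000; Z-17: 766853425.000; Z-14: 172985220.000; Z-6: 540906448.000; Z-4: 336904730.000; Z-15: 370206761.000.
Minimum at Z-14.

Z-14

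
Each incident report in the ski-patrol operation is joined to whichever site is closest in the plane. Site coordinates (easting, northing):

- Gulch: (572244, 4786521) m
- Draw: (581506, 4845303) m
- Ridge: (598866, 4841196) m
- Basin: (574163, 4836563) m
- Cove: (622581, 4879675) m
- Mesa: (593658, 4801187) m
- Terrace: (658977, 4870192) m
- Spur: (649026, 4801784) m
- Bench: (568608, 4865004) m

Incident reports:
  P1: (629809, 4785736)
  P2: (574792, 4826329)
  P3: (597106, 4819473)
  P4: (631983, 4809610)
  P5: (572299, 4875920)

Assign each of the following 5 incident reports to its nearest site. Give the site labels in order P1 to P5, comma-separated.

Spur, Basin, Mesa, Spur, Bench

P1 → Spur (d²=626831393.00)
P2 → Basin (d²=105130397.00)
P3 → Mesa (d²=346266500.00)
P4 → Spur (d²=351710125.00)
P5 → Bench (d²=132782537.00)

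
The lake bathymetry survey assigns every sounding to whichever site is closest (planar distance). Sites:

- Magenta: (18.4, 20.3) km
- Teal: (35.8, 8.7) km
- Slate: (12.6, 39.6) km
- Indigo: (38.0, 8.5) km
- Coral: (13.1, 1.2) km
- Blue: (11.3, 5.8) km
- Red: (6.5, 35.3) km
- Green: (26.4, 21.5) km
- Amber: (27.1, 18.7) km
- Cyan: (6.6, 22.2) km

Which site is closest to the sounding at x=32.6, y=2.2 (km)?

Teal

Squared distances to each site:
Magenta: 529.250; Teal: 52.490; Slate: 1798.760; Indigo: 68.850; Coral: 381.250; Blue: 466.650; Red: 1776.820; Green: 410.930; Amber: 302.500; Cyan: 1076.000.
Minimum at Teal.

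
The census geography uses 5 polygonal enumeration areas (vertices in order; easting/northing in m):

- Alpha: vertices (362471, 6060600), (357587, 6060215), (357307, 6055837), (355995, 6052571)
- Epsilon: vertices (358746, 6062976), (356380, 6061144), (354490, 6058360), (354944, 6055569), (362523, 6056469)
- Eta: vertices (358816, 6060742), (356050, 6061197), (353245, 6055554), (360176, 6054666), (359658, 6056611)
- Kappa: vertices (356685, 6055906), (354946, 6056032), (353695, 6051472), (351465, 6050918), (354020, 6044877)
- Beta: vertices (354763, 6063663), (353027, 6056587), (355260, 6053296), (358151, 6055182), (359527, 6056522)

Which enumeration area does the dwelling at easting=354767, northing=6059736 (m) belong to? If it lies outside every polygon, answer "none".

Cast a ray rightward from (354767, 6059736). For each polygon, the edges (by vertex number in listed order) whose endpoints lie on opposite sides of northing = 6059736, where each meets that height, and whether that is right or left of the point:
Alpha: 2–3 at easting≈357556.4 (right), 4–1 at easting≈361774.1 (right) → 2 crossings.
Epsilon: 2–3 at easting≈355424.1 (right), 5–1 at easting≈360626.7 (right) → 2 crossings.
Eta: 2–3 at easting≈355323.8 (right), 5–1 at easting≈359021.0 (right) → 2 crossings.
Kappa: no edge straddles that height → 0 crossings.
Beta: 1–2 at easting≈353799.6 (left), 5–1 at easting≈357382.8 (right) → 1 crossing.
Only Beta has an odd count, so the point is inside Beta.

Beta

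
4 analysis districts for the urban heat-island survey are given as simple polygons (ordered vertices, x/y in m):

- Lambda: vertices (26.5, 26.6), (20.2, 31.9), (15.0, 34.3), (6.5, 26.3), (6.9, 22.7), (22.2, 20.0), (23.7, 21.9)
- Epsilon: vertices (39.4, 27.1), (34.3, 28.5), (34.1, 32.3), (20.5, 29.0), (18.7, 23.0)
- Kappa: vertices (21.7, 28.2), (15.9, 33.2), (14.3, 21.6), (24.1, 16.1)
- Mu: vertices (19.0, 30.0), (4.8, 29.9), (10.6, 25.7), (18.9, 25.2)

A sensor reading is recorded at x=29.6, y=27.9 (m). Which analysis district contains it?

Cast a ray rightward from (29.6, 27.9). For each polygon, the edges (by vertex number in listed order) whose endpoints lie on opposite sides of y = 27.9, where each meets that height, and whether that is right or left of the point:
Lambda: 1–2 at x≈24.95 (left), 3–4 at x≈8.20 (left) → 0 crossings.
Epsilon: 1–2 at x≈36.49 (right), 4–5 at x≈20.17 (left) → 1 crossing.
Kappa: 2–3 at x≈15.17 (left), 4–1 at x≈21.76 (left) → 0 crossings.
Mu: 2–3 at x≈7.56 (left), 4–1 at x≈18.96 (left) → 0 crossings.
Only Epsilon has an odd count, so the point is inside Epsilon.

Epsilon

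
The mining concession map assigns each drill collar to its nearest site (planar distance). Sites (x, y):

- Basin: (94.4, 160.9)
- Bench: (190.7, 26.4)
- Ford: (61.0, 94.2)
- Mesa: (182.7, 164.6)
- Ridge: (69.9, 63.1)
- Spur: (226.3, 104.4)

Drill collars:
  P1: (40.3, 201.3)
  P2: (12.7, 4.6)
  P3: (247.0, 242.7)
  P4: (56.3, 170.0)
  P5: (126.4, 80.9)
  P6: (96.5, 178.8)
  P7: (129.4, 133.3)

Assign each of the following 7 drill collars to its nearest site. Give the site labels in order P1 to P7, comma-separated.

Basin, Ridge, Mesa, Basin, Ridge, Basin, Basin

P1 → Basin (d²=4558.97)
P2 → Ridge (d²=6694.09)
P3 → Mesa (d²=10234.10)
P4 → Basin (d²=1534.42)
P5 → Ridge (d²=3509.09)
P6 → Basin (d²=324.82)
P7 → Basin (d²=1986.76)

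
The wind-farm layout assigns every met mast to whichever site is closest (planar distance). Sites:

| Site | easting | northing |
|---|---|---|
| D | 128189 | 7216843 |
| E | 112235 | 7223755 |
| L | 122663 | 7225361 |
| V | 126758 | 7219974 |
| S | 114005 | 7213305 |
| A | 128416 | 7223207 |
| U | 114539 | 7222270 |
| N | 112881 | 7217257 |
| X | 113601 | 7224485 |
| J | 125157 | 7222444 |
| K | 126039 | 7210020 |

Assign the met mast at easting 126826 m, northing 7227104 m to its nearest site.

A

Squared distances to each site:
D: 107145890.000; E: 224113082.000; L: 20368618.000; V: 50841524.000; S: 354790442.000; A: 17714709.000; U: 174337925.000; N: 291426434.000; X: 181759786.000; J: 24501161.000; K: 292482425.000.
Minimum at A.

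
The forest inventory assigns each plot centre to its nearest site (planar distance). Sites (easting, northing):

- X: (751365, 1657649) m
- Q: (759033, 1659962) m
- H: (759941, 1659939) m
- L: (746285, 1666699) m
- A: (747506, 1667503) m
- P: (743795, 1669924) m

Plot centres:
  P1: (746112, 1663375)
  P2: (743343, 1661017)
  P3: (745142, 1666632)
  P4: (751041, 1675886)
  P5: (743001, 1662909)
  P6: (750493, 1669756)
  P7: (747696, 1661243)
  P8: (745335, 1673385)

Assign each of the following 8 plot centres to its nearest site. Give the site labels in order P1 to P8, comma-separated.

P1 → L (d²=11078905.00)
P2 → L (d²=40940488.00)
P3 → L (d²=1310938.00)
P4 → A (d²=82770914.00)
P5 → L (d²=25148756.00)
P6 → A (d²=13998178.00)
P7 → X (d²=26378397.00)
P8 → P (d²=14350121.00)

L, L, L, A, L, A, X, P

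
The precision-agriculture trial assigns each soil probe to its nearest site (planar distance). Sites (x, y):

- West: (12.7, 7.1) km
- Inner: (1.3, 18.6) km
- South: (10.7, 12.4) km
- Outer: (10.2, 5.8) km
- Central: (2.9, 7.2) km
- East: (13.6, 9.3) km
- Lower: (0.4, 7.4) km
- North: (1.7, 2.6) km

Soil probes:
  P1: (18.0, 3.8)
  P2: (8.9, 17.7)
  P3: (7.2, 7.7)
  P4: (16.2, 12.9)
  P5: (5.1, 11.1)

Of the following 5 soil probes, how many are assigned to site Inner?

0

P1 → West
P2 → South
P3 → Outer
P4 → East
P5 → Central
0 of the 5 go to Inner.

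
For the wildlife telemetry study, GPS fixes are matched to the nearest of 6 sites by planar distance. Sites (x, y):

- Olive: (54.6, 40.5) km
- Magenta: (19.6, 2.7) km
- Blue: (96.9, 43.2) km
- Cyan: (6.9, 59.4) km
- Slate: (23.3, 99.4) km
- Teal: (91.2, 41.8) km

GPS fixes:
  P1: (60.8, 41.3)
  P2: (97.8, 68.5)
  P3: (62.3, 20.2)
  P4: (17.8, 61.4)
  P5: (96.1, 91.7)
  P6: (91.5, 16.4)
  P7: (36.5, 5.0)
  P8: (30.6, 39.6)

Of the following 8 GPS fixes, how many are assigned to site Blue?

2

P1 → Olive
P2 → Blue
P3 → Olive
P4 → Cyan
P5 → Blue
P6 → Teal
P7 → Magenta
P8 → Olive
2 of the 8 go to Blue.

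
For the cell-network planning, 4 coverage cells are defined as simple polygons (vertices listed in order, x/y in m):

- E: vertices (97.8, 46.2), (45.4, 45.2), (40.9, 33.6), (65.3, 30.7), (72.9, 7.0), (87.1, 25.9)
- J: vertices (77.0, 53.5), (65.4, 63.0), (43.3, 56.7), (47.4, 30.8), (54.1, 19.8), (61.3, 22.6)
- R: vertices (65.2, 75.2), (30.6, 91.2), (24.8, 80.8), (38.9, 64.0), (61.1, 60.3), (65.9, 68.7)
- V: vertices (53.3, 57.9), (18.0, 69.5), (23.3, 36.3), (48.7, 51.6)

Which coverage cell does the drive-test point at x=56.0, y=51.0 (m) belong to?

J

Cast a ray rightward from (56.0, 51.0). For each polygon, the edges (by vertex number in listed order) whose endpoints lie on opposite sides of y = 51.0, where each meets that height, and whether that is right or left of the point:
E: no edge straddles that height → 0 crossings.
J: 3–4 at x≈44.20 (left), 6–1 at x≈75.73 (right) → 1 crossing.
R: no edge straddles that height → 0 crossings.
V: 2–3 at x≈20.95 (left), 3–4 at x≈47.70 (left) → 0 crossings.
Only J has an odd count, so the point is inside J.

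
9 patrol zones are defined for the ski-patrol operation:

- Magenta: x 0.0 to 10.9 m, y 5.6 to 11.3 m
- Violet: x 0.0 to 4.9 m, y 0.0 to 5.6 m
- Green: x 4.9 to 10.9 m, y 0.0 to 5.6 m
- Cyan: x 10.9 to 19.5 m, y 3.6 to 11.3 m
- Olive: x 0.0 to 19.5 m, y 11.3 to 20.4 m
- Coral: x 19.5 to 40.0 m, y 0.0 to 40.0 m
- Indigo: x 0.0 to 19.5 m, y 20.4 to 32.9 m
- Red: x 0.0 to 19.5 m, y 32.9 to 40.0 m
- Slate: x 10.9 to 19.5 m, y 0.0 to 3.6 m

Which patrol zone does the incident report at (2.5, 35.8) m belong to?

The point has x = 2.5 and y = 35.8.
Only Red satisfies 0.0 ≤ x ≤ 19.5 and 32.9 ≤ y ≤ 40.0.

Red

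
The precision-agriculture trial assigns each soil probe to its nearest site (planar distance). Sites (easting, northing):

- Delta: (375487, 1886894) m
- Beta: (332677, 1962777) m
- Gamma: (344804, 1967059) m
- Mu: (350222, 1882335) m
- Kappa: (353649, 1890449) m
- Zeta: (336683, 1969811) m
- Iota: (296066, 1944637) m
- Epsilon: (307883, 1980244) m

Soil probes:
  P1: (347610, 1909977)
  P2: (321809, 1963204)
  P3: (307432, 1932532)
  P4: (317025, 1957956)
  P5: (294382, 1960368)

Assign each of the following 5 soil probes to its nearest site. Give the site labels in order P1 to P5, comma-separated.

Kappa, Beta, Iota, Beta, Iota

P1 → Kappa (d²=417812305.00)
P2 → Beta (d²=118295753.00)
P3 → Iota (d²=275716981.00)
P4 → Beta (d²=268227145.00)
P5 → Iota (d²=250300217.00)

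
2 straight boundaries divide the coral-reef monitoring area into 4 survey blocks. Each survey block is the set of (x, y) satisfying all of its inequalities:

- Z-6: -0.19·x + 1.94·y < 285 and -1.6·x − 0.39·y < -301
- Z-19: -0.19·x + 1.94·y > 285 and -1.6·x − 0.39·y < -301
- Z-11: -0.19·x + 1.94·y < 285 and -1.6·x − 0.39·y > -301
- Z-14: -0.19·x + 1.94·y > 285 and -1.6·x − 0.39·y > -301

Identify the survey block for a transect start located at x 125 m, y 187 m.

Z-14

-0.19·125 + 1.94·187 = 339.030, which is > 285
-1.6·125 − 0.39·187 = -272.930, which is > -301
This sign pattern matches Z-14.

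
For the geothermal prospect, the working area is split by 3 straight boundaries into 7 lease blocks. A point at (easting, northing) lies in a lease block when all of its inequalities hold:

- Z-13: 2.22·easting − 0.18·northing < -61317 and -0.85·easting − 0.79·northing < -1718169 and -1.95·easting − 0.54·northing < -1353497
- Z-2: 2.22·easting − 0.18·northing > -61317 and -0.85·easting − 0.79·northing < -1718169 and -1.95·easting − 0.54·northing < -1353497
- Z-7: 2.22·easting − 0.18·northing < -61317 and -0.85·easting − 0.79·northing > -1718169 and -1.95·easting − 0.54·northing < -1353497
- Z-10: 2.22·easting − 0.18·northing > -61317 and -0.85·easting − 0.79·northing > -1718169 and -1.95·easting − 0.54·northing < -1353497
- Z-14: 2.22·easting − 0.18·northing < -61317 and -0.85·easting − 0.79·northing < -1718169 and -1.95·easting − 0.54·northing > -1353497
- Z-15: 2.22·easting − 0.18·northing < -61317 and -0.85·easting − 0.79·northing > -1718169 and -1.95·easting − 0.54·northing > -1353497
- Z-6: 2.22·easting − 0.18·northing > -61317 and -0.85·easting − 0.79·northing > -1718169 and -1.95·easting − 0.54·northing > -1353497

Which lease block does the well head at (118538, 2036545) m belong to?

2.22·118538 − 0.18·2036545 = -103423.740, which is < -61317
-0.85·118538 − 0.79·2036545 = -1709627.850, which is > -1718169
-1.95·118538 − 0.54·2036545 = -1330883.400, which is > -1353497
This sign pattern matches Z-15.

Z-15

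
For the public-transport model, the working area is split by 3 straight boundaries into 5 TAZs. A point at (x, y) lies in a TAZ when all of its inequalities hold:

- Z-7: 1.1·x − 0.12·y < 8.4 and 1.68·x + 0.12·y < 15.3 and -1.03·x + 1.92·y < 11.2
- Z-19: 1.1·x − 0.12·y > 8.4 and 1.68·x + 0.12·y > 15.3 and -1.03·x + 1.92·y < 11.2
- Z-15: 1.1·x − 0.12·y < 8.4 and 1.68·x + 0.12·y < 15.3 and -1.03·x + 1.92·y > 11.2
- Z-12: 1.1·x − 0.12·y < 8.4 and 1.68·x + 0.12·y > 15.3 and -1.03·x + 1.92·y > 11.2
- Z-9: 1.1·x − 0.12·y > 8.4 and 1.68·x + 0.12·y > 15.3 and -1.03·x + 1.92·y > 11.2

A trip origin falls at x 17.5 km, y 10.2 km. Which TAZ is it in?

Z-19

1.1·17.5 − 0.12·10.2 = 18.026, which is > 8.4
1.68·17.5 + 0.12·10.2 = 30.624, which is > 15.3
-1.03·17.5 + 1.92·10.2 = 1.559, which is < 11.2
This sign pattern matches Z-19.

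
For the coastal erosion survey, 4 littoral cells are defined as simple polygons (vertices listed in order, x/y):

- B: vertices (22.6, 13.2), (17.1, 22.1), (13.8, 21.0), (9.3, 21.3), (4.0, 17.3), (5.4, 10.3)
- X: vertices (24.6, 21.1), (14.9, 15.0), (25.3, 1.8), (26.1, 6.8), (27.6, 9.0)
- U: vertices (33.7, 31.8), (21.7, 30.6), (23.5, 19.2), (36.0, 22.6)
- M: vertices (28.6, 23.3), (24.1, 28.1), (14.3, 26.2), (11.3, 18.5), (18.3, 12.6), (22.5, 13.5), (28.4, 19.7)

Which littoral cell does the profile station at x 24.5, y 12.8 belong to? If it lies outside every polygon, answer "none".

X

Cast a ray rightward from (24.5, 12.8). For each polygon, the edges (by vertex number in listed order) whose endpoints lie on opposite sides of y = 12.8, where each meets that height, and whether that is right or left of the point:
B: 5–6 at x≈4.90 (left), 6–1 at x≈20.23 (left) → 0 crossings.
X: 2–3 at x≈16.63 (left), 5–1 at x≈26.66 (right) → 1 crossing.
U: no edge straddles that height → 0 crossings.
M: 4–5 at x≈18.06 (left), 5–6 at x≈19.23 (left) → 0 crossings.
Only X has an odd count, so the point is inside X.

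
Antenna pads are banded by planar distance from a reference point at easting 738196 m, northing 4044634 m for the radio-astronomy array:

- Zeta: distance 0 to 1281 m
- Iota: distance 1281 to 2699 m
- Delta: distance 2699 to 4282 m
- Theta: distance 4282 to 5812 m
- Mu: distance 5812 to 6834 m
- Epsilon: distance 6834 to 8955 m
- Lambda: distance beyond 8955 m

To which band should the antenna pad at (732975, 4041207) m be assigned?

Mu

Distance = √((732975−738196)² + (4041207−4044634)²) = √(27258841.000 + 11744329.000) = 6245.252 m.
5812 ≤ 6245.252 < 6834 → Mu.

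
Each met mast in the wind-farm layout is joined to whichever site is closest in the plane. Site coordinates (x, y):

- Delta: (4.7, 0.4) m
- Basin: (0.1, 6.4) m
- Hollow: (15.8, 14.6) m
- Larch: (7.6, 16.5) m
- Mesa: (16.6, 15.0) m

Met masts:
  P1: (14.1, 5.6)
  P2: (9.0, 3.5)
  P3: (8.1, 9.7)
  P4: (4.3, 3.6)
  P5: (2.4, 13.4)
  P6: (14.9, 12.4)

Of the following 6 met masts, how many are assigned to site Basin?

0

P1 → Hollow
P2 → Delta
P3 → Larch
P4 → Delta
P5 → Larch
P6 → Hollow
0 of the 6 go to Basin.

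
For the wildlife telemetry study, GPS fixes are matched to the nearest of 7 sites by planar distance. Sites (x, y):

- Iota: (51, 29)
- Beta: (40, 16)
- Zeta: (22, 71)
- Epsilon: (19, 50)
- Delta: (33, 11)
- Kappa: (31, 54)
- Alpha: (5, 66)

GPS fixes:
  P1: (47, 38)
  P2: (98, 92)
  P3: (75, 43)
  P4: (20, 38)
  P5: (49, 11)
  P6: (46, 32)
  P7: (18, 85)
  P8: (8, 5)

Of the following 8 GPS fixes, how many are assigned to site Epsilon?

P1 → Iota
P2 → Kappa
P3 → Iota
P4 → Epsilon
P5 → Beta
P6 → Iota
P7 → Zeta
P8 → Delta
1 of the 8 goes to Epsilon.

1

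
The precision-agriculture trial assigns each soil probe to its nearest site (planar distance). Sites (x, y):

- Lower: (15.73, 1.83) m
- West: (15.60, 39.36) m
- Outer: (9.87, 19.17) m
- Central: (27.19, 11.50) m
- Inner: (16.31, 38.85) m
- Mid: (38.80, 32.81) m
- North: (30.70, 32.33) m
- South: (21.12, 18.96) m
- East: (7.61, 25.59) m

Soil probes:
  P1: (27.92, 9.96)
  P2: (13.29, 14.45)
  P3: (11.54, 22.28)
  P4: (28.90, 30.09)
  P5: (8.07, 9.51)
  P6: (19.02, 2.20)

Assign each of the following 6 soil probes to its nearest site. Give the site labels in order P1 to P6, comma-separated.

Central, Outer, Outer, North, Outer, Lower

P1 → Central (d²=2.90)
P2 → Outer (d²=33.97)
P3 → Outer (d²=12.46)
P4 → North (d²=8.26)
P5 → Outer (d²=96.56)
P6 → Lower (d²=10.96)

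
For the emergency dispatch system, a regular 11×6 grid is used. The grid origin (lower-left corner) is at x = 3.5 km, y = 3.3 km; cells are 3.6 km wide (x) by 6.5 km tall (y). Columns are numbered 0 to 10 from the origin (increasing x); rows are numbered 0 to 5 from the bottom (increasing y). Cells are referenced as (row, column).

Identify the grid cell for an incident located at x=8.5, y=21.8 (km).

Column index: ⌊(8.5 − 3.5) / 3.6⌋ = ⌊1.389⌋ = 1
Row offset from origin: ⌊(21.8 − 3.3) / 6.5⌋ = ⌊2.846⌋ = 2 → row 2

(2, 1)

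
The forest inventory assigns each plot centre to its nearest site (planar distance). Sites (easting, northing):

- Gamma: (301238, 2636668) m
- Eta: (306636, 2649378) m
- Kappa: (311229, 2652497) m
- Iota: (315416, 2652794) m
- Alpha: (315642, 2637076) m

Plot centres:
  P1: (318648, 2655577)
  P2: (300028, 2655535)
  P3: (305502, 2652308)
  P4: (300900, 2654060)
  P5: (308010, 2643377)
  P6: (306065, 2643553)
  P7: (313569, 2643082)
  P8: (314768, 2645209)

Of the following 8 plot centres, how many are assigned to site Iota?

2

P1 → Iota
P2 → Eta
P3 → Eta
P4 → Eta
P5 → Eta
P6 → Eta
P7 → Alpha
P8 → Iota
2 of the 8 go to Iota.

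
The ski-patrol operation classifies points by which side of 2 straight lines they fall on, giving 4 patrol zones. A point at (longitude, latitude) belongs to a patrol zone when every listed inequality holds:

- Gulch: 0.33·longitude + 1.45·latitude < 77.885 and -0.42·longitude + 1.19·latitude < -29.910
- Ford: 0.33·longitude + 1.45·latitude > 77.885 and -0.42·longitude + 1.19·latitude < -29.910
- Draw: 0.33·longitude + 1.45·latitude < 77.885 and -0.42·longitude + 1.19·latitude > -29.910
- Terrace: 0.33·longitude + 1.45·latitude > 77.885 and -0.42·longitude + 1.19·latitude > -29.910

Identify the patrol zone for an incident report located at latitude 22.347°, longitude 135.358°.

Gulch

0.33·135.358 + 1.45·22.347 = 77.071, which is < 77.885
-0.42·135.358 + 1.19·22.347 = -30.257, which is < -29.910
This sign pattern matches Gulch.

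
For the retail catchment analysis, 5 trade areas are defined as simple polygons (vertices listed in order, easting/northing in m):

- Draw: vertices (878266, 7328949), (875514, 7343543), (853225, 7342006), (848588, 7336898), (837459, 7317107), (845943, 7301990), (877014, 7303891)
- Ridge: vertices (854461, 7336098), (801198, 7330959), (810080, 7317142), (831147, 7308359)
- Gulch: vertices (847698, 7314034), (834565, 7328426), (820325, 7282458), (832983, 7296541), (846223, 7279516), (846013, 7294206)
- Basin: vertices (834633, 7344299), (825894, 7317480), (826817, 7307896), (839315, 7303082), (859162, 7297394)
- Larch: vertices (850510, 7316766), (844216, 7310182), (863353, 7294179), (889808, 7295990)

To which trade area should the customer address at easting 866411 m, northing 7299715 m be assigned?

Cast a ray rightward from (866411, 7299715). For each polygon, the edges (by vertex number in listed order) whose endpoints lie on opposite sides of northing = 7299715, where each meets that height, and whether that is right or left of the point:
Draw: no edge straddles that height → 0 crossings.
Ridge: no edge straddles that height → 0 crossings.
Gulch: 2–3 at easting≈825670.9 (left), 6–1 at easting≈846481.2 (left) → 0 crossings.
Basin: 4–5 at easting≈851063.4 (left), 5–1 at easting≈857948.2 (left) → 0 crossings.
Larch: 2–3 at easting≈856732.8 (left), 4–1 at easting≈882762.1 (right) → 1 crossing.
Only Larch has an odd count, so the point is inside Larch.

Larch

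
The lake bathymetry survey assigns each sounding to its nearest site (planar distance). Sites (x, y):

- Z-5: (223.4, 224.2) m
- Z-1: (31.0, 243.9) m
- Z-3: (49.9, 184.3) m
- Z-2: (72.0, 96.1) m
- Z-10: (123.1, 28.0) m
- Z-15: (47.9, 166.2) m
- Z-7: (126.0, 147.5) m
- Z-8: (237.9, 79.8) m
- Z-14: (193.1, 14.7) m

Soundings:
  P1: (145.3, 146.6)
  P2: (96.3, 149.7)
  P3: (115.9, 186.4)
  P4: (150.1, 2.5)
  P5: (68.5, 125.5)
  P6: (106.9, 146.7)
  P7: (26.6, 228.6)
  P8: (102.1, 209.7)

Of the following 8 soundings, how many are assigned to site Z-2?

P1 → Z-7
P2 → Z-7
P3 → Z-7
P4 → Z-10
P5 → Z-2
P6 → Z-7
P7 → Z-1
P8 → Z-3
1 of the 8 goes to Z-2.

1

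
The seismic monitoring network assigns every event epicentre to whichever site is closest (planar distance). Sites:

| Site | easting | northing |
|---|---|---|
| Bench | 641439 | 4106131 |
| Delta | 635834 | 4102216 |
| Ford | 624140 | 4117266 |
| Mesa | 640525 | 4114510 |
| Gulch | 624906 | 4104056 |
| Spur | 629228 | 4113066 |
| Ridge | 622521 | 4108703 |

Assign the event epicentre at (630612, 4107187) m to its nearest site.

Spur

Squared distances to each site:
Bench: 118339065.000; Delta: 51980125.000; Ford: 143473025.000; Mesa: 151893898.000; Gulch: 42361597.000; Spur: 36478097.000; Ridge: 67762537.000.
Minimum at Spur.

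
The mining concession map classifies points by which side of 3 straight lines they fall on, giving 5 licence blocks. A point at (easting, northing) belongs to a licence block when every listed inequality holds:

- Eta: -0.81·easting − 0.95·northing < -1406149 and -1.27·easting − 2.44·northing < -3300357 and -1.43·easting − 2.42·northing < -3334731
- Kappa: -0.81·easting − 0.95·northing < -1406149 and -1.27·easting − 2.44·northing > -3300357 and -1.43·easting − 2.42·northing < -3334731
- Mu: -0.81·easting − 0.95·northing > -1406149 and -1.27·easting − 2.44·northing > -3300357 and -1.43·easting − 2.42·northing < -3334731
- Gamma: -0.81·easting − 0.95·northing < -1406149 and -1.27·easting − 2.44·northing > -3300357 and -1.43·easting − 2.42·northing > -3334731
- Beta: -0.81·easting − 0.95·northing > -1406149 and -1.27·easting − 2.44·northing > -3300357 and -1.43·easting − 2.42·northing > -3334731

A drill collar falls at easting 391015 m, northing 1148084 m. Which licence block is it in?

Kappa

-0.81·391015 − 0.95·1148084 = -1407401.950, which is < -1406149
-1.27·391015 − 2.44·1148084 = -3297914.010, which is > -3300357
-1.43·391015 − 2.42·1148084 = -3337514.730, which is < -3334731
This sign pattern matches Kappa.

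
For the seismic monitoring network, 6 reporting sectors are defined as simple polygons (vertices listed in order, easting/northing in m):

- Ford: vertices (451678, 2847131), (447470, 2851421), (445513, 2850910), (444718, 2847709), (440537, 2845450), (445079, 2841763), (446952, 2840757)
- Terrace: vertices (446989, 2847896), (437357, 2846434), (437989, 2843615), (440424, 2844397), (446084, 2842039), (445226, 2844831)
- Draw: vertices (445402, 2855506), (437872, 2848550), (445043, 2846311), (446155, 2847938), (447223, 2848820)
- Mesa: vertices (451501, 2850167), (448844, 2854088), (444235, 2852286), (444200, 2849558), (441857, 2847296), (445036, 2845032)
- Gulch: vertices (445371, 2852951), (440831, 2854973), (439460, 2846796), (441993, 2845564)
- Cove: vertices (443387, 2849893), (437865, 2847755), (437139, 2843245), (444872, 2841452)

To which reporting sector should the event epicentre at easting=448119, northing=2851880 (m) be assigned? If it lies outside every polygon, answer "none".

Cast a ray rightward from (448119, 2851880). For each polygon, the edges (by vertex number in listed order) whose endpoints lie on opposite sides of northing = 2851880, where each meets that height, and whether that is right or left of the point:
Ford: no edge straddles that height → 0 crossings.
Terrace: no edge straddles that height → 0 crossings.
Draw: 1–2 at easting≈441476.8 (left), 5–1 at easting≈446389.6 (left) → 0 crossings.
Mesa: 1–2 at easting≈450340.2 (right), 3–4 at easting≈444229.8 (left) → 1 crossing.
Gulch: 2–3 at easting≈440312.4 (left), 4–1 at easting≈444881.2 (left) → 0 crossings.
Cove: no edge straddles that height → 0 crossings.
Only Mesa has an odd count, so the point is inside Mesa.

Mesa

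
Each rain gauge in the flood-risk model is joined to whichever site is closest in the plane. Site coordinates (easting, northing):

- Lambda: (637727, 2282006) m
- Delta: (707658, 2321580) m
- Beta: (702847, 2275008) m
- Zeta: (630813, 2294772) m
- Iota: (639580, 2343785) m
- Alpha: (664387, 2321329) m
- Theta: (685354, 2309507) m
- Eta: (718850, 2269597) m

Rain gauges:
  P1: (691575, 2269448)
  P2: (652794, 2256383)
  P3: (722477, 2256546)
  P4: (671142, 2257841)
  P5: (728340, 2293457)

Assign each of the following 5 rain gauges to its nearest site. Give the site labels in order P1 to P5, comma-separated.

Beta, Lambda, Eta, Beta, Eta

P1 → Beta (d²=157971584.00)
P2 → Lambda (d²=883552618.00)
P3 → Eta (d²=183483730.00)
P4 → Beta (d²=1299912914.00)
P5 → Eta (d²=659359700.00)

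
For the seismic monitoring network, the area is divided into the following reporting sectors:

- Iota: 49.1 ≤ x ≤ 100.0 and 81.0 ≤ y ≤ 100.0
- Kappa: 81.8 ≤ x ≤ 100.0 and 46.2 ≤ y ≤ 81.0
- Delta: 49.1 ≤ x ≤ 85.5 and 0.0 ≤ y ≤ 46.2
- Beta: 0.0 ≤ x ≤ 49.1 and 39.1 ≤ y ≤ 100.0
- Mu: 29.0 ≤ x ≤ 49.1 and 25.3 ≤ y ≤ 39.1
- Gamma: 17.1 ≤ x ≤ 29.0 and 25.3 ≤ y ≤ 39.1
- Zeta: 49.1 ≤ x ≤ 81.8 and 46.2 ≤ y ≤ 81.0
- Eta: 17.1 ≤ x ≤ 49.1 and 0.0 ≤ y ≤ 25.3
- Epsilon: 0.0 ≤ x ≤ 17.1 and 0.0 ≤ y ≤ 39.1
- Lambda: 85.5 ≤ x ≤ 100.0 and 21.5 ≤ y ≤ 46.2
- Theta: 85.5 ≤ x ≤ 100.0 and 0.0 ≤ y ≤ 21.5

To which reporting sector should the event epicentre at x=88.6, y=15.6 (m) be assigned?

Theta

The point has x = 88.6 and y = 15.6.
Only Theta satisfies 85.5 ≤ x ≤ 100.0 and 0.0 ≤ y ≤ 21.5.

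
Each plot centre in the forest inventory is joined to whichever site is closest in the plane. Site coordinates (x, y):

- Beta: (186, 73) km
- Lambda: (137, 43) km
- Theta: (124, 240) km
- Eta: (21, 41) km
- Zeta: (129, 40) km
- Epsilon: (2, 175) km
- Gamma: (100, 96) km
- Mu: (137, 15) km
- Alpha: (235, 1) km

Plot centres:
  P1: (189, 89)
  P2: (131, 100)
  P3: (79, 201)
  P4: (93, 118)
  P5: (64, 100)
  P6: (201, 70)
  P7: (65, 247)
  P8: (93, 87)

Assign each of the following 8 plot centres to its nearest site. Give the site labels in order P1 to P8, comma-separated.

P1 → Beta (d²=265.00)
P2 → Gamma (d²=977.00)
P3 → Theta (d²=3546.00)
P4 → Gamma (d²=533.00)
P5 → Gamma (d²=1312.00)
P6 → Beta (d²=234.00)
P7 → Theta (d²=3530.00)
P8 → Gamma (d²=130.00)

Beta, Gamma, Theta, Gamma, Gamma, Beta, Theta, Gamma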